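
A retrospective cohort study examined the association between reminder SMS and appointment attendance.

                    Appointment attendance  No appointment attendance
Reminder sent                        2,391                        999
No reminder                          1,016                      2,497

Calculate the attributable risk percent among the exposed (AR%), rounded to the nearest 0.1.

Cells: a = 2391, b = 999, c = 1016, d = 2497.
Risk in exposed = 2391/3390 = 0.70531; risk in unexposed = 1016/3513 = 0.28921.
RR = 0.70531/0.28921 = 2.43873
AR% = (RR − 1)/RR × 100 = (2.43873 − 1)/2.43873 × 100 = 58.9951%

59.0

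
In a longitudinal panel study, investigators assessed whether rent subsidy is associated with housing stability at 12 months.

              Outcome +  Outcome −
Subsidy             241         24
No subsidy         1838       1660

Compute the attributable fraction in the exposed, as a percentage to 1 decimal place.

Cells: a = 241, b = 24, c = 1838, d = 1660.
Risk in exposed = 241/265 = 0.90943; risk in unexposed = 1838/3498 = 0.52544.
RR = 0.90943/0.52544 = 1.73079
AR% = (RR − 1)/RR × 100 = (1.73079 − 1)/1.73079 × 100 = 42.2231%

42.2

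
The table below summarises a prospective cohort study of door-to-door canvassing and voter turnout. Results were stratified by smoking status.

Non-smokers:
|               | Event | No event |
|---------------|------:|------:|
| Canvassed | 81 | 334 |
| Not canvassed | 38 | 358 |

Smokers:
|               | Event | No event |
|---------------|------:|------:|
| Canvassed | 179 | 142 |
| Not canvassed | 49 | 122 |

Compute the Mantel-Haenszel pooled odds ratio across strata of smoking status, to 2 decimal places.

2.69

OR_MH = Σ(aᵢdᵢ/nᵢ) / Σ(bᵢcᵢ/nᵢ), where nᵢ is the stratum total.
Stratum 1 (Non-smokers): n = 811; a·d/n = 81·358/811 = 35.7559; b·c/n = 334·38/811 = 15.6498
Stratum 2 (Smokers): n = 492; a·d/n = 179·122/492 = 44.3862; b·c/n = 142·49/492 = 14.1423
OR_MH = (35.7559 + 44.3862) / (15.6498 + 14.1423) = 80.1420 / 29.7921 = 2.69004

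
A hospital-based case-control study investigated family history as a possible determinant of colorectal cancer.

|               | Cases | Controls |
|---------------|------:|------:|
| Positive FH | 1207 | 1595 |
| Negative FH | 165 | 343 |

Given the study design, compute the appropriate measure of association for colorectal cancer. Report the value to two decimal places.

1.57

Cells: a = 1207, b = 1595, c = 165, d = 343.
This is a hospital-based case-control study: participants were sampled on outcome status, so risks in the source population cannot be estimated directly — relative risk is not valid here. The odds ratio is the appropriate measure.
OR = (a·d)/(b·c) = (1207 × 343) / (1595 × 165) = 414001 / 263175 = 1.57310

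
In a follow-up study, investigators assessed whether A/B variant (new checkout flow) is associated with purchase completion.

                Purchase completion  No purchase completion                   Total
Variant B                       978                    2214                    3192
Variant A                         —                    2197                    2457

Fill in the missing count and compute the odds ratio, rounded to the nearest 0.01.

The missing cell is in the unexposed row: 2457 − 2197 = 260.
So a = 978, b = 2214, c = 260, d = 2197.
OR = (a·d)/(b·c) = (978 × 2197) / (2214 × 260) = 2148666 / 575640 = 3.73266

3.73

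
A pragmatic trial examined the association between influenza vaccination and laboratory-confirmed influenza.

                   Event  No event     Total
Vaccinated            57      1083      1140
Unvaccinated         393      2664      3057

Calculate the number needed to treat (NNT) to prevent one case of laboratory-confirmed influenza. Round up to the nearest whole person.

Risk in treated group = 57/1140 = 0.05000; risk in control = 393/3057 = 0.12856.
Absolute risk reduction = 0.12856 − 0.05000 = 0.07856
NNT = 1 / ARR = 1 / 0.07856 = 12.730 → round up → 13

13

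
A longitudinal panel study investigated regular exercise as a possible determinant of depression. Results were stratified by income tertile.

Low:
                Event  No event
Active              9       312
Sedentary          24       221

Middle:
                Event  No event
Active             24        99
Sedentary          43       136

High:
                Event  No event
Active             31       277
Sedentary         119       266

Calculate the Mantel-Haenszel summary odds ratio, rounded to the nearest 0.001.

OR_MH = Σ(aᵢdᵢ/nᵢ) / Σ(bᵢcᵢ/nᵢ), where nᵢ is the stratum total.
Stratum 1 (Low): n = 566; a·d/n = 9·221/566 = 3.5141; b·c/n = 312·24/566 = 13.2297
Stratum 2 (Middle): n = 302; a·d/n = 24·136/302 = 10.8079; b·c/n = 99·43/302 = 14.0960
Stratum 3 (High): n = 693; a·d/n = 31·266/693 = 11.8990; b·c/n = 277·119/693 = 47.5657
OR_MH = (3.5141 + 10.8079 + 11.8990) / (13.2297 + 14.0960 + 47.5657) = 26.2211 / 74.8914 = 0.35012

0.350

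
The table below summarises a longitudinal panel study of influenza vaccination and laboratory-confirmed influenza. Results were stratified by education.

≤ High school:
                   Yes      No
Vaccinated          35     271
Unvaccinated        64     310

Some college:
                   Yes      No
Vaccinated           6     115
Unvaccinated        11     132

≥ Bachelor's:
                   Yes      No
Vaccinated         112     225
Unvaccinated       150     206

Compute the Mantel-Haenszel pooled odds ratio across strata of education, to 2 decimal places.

OR_MH = Σ(aᵢdᵢ/nᵢ) / Σ(bᵢcᵢ/nᵢ), where nᵢ is the stratum total.
Stratum 1 (≤ High school): n = 680; a·d/n = 35·310/680 = 15.9559; b·c/n = 271·64/680 = 25.5059
Stratum 2 (Some college): n = 264; a·d/n = 6·132/264 = 3.0000; b·c/n = 115·11/264 = 4.7917
Stratum 3 (≥ Bachelor's): n = 693; a·d/n = 112·206/693 = 33.2929; b·c/n = 225·150/693 = 48.7013
OR_MH = (15.9559 + 3.0000 + 33.2929) / (25.5059 + 4.7917 + 48.7013) = 52.2488 / 78.9988 = 0.66139

0.66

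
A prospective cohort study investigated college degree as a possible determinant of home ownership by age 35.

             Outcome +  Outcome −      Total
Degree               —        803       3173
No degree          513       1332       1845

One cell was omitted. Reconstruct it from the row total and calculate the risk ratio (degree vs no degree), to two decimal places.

2.69

The missing cell is in the exposed row: 3173 − 803 = 2370.
So a = 2370, b = 803, c = 513, d = 1332.
RR = [a/(a+b)] / [c/(c+d)] = (2370/3173) / (513/1845) = 0.74693/0.27805 = 2.68632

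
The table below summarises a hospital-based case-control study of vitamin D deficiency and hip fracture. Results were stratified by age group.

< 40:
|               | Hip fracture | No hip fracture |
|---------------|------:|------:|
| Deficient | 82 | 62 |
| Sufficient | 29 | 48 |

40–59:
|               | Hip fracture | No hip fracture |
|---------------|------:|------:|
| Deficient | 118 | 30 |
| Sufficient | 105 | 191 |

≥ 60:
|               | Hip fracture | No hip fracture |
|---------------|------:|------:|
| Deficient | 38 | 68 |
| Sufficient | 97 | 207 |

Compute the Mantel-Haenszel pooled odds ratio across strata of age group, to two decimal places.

2.80

OR_MH = Σ(aᵢdᵢ/nᵢ) / Σ(bᵢcᵢ/nᵢ), where nᵢ is the stratum total.
Stratum 1 (< 40): n = 221; a·d/n = 82·48/221 = 17.8100; b·c/n = 62·29/221 = 8.1357
Stratum 2 (40–59): n = 444; a·d/n = 118·191/444 = 50.7613; b·c/n = 30·105/444 = 7.0946
Stratum 3 (≥ 60): n = 410; a·d/n = 38·207/410 = 19.1854; b·c/n = 68·97/410 = 16.0878
OR_MH = (17.8100 + 50.7613 + 19.1854) / (8.1357 + 7.0946 + 16.0878) = 87.7566 / 31.3181 = 2.80210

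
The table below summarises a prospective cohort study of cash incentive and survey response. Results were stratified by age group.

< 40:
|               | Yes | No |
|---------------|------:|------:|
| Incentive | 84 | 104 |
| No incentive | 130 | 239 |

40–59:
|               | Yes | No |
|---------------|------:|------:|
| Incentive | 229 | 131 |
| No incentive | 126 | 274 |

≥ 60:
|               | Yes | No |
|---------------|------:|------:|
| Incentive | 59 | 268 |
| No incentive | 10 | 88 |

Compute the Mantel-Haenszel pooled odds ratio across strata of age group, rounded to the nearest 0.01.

2.50

OR_MH = Σ(aᵢdᵢ/nᵢ) / Σ(bᵢcᵢ/nᵢ), where nᵢ is the stratum total.
Stratum 1 (< 40): n = 557; a·d/n = 84·239/557 = 36.0431; b·c/n = 104·130/557 = 24.2729
Stratum 2 (40–59): n = 760; a·d/n = 229·274/760 = 82.5605; b·c/n = 131·126/760 = 21.7184
Stratum 3 (≥ 60): n = 425; a·d/n = 59·88/425 = 12.2165; b·c/n = 268·10/425 = 6.3059
OR_MH = (36.0431 + 82.5605 + 12.2165) / (24.2729 + 21.7184 + 6.3059) = 130.8201 / 52.2972 = 2.50147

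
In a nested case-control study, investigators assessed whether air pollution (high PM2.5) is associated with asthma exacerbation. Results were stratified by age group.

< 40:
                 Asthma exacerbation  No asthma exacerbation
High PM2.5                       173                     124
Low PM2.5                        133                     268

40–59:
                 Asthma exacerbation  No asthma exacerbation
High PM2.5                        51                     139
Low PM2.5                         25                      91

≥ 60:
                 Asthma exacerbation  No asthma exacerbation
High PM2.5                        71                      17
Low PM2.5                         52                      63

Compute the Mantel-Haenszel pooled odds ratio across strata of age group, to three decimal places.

2.634

OR_MH = Σ(aᵢdᵢ/nᵢ) / Σ(bᵢcᵢ/nᵢ), where nᵢ is the stratum total.
Stratum 1 (< 40): n = 698; a·d/n = 173·268/698 = 66.4241; b·c/n = 124·133/698 = 23.6275
Stratum 2 (40–59): n = 306; a·d/n = 51·91/306 = 15.1667; b·c/n = 139·25/306 = 11.3562
Stratum 3 (≥ 60): n = 203; a·d/n = 71·63/203 = 22.0345; b·c/n = 17·52/203 = 4.3547
OR_MH = (66.4241 + 15.1667 + 22.0345) / (23.6275 + 11.3562 + 4.3547) = 103.6252 / 39.3384 = 2.63420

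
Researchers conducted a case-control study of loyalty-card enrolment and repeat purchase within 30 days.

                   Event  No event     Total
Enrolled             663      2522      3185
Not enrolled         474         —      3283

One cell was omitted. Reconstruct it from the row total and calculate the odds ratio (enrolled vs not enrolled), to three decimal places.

The missing cell is in the unexposed row: 3283 − 474 = 2809.
So a = 663, b = 2522, c = 474, d = 2809.
OR = (a·d)/(b·c) = (663 × 2809) / (2522 × 474) = 1862367 / 1195428 = 1.55791

1.558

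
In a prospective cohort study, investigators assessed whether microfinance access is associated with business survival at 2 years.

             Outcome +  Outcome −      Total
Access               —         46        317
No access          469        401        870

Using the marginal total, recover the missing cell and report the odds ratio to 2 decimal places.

The missing cell is in the exposed row: 317 − 46 = 271.
So a = 271, b = 46, c = 469, d = 401.
OR = (a·d)/(b·c) = (271 × 401) / (46 × 469) = 108671 / 21574 = 5.03713

5.04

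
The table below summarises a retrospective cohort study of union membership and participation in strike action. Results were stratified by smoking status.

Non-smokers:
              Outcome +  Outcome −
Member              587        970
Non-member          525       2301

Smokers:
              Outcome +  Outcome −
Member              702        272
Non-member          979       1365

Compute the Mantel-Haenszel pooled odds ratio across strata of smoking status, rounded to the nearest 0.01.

3.04

OR_MH = Σ(aᵢdᵢ/nᵢ) / Σ(bᵢcᵢ/nᵢ), where nᵢ is the stratum total.
Stratum 1 (Non-smokers): n = 4383; a·d/n = 587·2301/4383 = 308.1650; b·c/n = 970·525/4383 = 116.1875
Stratum 2 (Smokers): n = 3318; a·d/n = 702·1365/3318 = 288.7975; b·c/n = 272·979/3318 = 80.2556
OR_MH = (308.1650 + 288.7975) / (116.1875 + 80.2556) = 596.9624 / 196.4431 = 3.03886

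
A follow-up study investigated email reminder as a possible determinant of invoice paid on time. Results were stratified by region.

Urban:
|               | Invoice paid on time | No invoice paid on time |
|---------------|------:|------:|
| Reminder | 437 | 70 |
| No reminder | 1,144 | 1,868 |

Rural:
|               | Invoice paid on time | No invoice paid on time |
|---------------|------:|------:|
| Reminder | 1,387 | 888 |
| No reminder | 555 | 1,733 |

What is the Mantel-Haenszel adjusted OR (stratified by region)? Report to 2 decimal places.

5.80

OR_MH = Σ(aᵢdᵢ/nᵢ) / Σ(bᵢcᵢ/nᵢ), where nᵢ is the stratum total.
Stratum 1 (Urban): n = 3519; a·d/n = 437·1868/3519 = 231.9739; b·c/n = 70·1144/3519 = 22.7565
Stratum 2 (Rural): n = 4563; a·d/n = 1387·1733/4563 = 526.7743; b·c/n = 888·555/4563 = 108.0079
OR_MH = (231.9739 + 526.7743) / (22.7565 + 108.0079) = 758.7481 / 130.7644 = 5.80241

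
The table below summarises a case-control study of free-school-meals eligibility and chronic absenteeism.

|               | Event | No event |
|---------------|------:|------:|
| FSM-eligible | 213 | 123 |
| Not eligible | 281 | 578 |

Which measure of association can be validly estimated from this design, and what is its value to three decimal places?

Cells: a = 213, b = 123, c = 281, d = 578.
This is a case-control study: participants were sampled on outcome status, so risks in the source population cannot be estimated directly — relative risk is not valid here. The odds ratio is the appropriate measure.
OR = (a·d)/(b·c) = (213 × 578) / (123 × 281) = 123114 / 34563 = 3.56202

3.562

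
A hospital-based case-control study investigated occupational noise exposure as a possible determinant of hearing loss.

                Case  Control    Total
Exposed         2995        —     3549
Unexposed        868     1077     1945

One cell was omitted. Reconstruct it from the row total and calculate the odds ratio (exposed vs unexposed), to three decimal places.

6.708

The missing cell is in the exposed row: 3549 − 2995 = 554.
So a = 2995, b = 554, c = 868, d = 1077.
OR = (a·d)/(b·c) = (2995 × 1077) / (554 × 868) = 3225615 / 480872 = 6.70785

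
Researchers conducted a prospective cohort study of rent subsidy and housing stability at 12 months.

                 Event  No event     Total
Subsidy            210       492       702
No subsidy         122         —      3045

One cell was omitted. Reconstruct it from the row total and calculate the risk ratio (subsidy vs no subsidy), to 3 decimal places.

7.466

The missing cell is in the unexposed row: 3045 − 122 = 2923.
So a = 210, b = 492, c = 122, d = 2923.
RR = [a/(a+b)] / [c/(c+d)] = (210/702) / (122/3045) = 0.29915/0.04007 = 7.46637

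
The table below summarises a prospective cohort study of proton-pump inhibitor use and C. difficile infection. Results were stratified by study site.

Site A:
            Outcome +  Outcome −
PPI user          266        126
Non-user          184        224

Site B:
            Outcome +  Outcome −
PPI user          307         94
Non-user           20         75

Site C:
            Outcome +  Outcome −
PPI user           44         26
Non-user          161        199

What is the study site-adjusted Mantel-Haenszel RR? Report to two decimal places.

1.75

RR_MH = Σ(aᵢ·n₀ᵢ/nᵢ) / Σ(cᵢ·n₁ᵢ/nᵢ), with n₁ᵢ = aᵢ+bᵢ (exposed), n₀ᵢ = cᵢ+dᵢ (unexposed), nᵢ = n₁ᵢ+n₀ᵢ.
Stratum 1 (Site A): n₁ = 392, n₀ = 408, n = 800; a·n₀/n = 266·408/800 = 135.6600; c·n₁/n = 184·392/800 = 90.1600
Stratum 2 (Site B): n₁ = 401, n₀ = 95, n = 496; a·n₀/n = 307·95/496 = 58.8004; c·n₁/n = 20·401/496 = 16.1694
Stratum 3 (Site C): n₁ = 70, n₀ = 360, n = 430; a·n₀/n = 44·360/430 = 36.8372; c·n₁/n = 161·70/430 = 26.2093
RR_MH = (135.6600 + 58.8004 + 36.8372) / (90.1600 + 16.1694 + 26.2093) = 231.2976 / 132.5387 = 1.74513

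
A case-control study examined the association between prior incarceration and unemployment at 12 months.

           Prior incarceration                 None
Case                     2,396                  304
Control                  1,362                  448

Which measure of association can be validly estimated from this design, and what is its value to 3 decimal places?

2.592

Reading the table with exposure as columns: a = 2396 (Prior incarceration, case), b = 1362 (Prior incarceration, non-case), c = 304 (None, case), d = 448.
This is a case-control study: participants were sampled on outcome status, so risks in the source population cannot be estimated directly — relative risk is not valid here. The odds ratio is the appropriate measure.
OR = (a·d)/(b·c) = (2396 × 448) / (1362 × 304) = 1073408 / 414048 = 2.59247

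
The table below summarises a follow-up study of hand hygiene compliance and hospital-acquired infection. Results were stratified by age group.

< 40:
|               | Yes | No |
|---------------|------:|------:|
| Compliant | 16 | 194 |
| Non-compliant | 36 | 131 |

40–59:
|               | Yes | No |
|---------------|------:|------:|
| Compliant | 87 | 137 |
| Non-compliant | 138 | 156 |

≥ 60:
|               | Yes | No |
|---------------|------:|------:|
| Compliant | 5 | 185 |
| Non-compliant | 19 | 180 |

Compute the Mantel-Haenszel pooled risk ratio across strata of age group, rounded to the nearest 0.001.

RR_MH = Σ(aᵢ·n₀ᵢ/nᵢ) / Σ(cᵢ·n₁ᵢ/nᵢ), with n₁ᵢ = aᵢ+bᵢ (exposed), n₀ᵢ = cᵢ+dᵢ (unexposed), nᵢ = n₁ᵢ+n₀ᵢ.
Stratum 1 (< 40): n₁ = 210, n₀ = 167, n = 377; a·n₀/n = 16·167/377 = 7.0875; c·n₁/n = 36·210/377 = 20.0531
Stratum 2 (40–59): n₁ = 224, n₀ = 294, n = 518; a·n₀/n = 87·294/518 = 49.3784; c·n₁/n = 138·224/518 = 59.6757
Stratum 3 (≥ 60): n₁ = 190, n₀ = 199, n = 389; a·n₀/n = 5·199/389 = 2.5578; c·n₁/n = 19·190/389 = 9.2802
RR_MH = (7.0875 + 49.3784 + 2.5578) / (20.0531 + 59.6757 + 9.2802) = 59.0238 / 89.0089 = 0.66312

0.663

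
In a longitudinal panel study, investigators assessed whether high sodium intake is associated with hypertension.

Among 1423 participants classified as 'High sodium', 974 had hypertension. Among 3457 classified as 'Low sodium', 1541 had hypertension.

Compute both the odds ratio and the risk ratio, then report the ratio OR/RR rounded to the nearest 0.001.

From the description: a = 974, b = 449, c = 1541, d = 1916.
OR = (974·1916)/(449·1541) = 1866184/691909 = 2.69715
Risk in exposed = 974/1423 = 0.68447; risk in unexposed = 1541/3457 = 0.44576; RR = 1.53550
OR/RR = 2.69715 / 1.53550 = 1.75653
The outcome is not rare, so the OR lies further from 1 than the RR.

1.757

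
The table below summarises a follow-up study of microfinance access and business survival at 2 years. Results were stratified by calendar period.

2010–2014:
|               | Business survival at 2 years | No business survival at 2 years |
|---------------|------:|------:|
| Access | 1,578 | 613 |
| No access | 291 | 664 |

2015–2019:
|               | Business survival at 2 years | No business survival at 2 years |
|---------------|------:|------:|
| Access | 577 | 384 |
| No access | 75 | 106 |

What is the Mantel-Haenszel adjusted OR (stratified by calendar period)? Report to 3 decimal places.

OR_MH = Σ(aᵢdᵢ/nᵢ) / Σ(bᵢcᵢ/nᵢ), where nᵢ is the stratum total.
Stratum 1 (2010–2014): n = 3146; a·d/n = 1578·664/3146 = 333.0553; b·c/n = 613·291/3146 = 56.7015
Stratum 2 (2015–2019): n = 1142; a·d/n = 577·106/1142 = 53.5569; b·c/n = 384·75/1142 = 25.2189
OR_MH = (333.0553 + 53.5569) / (56.7015 + 25.2189) = 386.6122 / 81.9204 = 4.71936

4.719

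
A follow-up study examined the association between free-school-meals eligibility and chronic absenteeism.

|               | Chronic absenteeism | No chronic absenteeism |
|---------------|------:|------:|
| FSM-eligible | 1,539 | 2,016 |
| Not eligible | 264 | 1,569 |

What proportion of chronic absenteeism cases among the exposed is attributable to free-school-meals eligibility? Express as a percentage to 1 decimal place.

66.7

Cells: a = 1539, b = 2016, c = 264, d = 1569.
Risk in exposed = 1539/3555 = 0.43291; risk in unexposed = 264/1833 = 0.14403.
RR = 0.43291/0.14403 = 3.00578
AR% = (RR − 1)/RR × 100 = (3.00578 − 1)/3.00578 × 100 = 66.7308%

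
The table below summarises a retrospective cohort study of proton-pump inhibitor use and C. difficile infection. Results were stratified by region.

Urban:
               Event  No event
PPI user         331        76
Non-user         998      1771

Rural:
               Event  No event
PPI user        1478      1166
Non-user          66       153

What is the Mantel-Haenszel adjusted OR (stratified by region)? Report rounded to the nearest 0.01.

OR_MH = Σ(aᵢdᵢ/nᵢ) / Σ(bᵢcᵢ/nᵢ), where nᵢ is the stratum total.
Stratum 1 (Urban): n = 3176; a·d/n = 331·1771/3176 = 184.5721; b·c/n = 76·998/3176 = 23.8816
Stratum 2 (Rural): n = 2863; a·d/n = 1478·153/2863 = 78.9850; b·c/n = 1166·66/2863 = 26.8795
OR_MH = (184.5721 + 78.9850) / (23.8816 + 26.8795) = 263.5571 / 50.7611 = 5.19211

5.19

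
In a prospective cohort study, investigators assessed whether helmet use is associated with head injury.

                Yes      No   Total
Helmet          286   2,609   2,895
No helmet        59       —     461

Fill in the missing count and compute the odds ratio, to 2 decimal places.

The missing cell is in the unexposed row: 461 − 59 = 402.
So a = 286, b = 2609, c = 59, d = 402.
OR = (a·d)/(b·c) = (286 × 402) / (2609 × 59) = 114972 / 153931 = 0.74691

0.75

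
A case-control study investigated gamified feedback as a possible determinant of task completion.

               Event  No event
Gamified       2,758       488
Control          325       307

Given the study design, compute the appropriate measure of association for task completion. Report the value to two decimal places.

Cells: a = 2758, b = 488, c = 325, d = 307.
This is a case-control study: participants were sampled on outcome status, so risks in the source population cannot be estimated directly — relative risk is not valid here. The odds ratio is the appropriate measure.
OR = (a·d)/(b·c) = (2758 × 307) / (488 × 325) = 846706 / 158600 = 5.33863

5.34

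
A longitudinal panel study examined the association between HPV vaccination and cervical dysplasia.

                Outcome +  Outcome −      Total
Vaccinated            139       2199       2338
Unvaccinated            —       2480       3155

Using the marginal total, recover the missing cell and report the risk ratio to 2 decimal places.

0.28

The missing cell is in the unexposed row: 3155 − 2480 = 675.
So a = 139, b = 2199, c = 675, d = 2480.
RR = [a/(a+b)] / [c/(c+d)] = (139/2338) / (675/3155) = 0.05945/0.21395 = 0.27789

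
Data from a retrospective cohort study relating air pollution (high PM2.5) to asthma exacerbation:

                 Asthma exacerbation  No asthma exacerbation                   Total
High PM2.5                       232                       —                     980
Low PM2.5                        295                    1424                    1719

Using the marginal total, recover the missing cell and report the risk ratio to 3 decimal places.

1.379

The missing cell is in the exposed row: 980 − 232 = 748.
So a = 232, b = 748, c = 295, d = 1424.
RR = [a/(a+b)] / [c/(c+d)] = (232/980) / (295/1719) = 0.23673/0.17161 = 1.37948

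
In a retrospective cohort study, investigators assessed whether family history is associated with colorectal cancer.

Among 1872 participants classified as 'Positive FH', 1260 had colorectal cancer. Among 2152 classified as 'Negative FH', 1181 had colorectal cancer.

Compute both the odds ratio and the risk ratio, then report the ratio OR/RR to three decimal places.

From the description: a = 1260, b = 612, c = 1181, d = 971.
OR = (1260·971)/(612·1181) = 1223460/722772 = 1.69273
Risk in exposed = 1260/1872 = 0.67308; risk in unexposed = 1181/2152 = 0.54879; RR = 1.22647
OR/RR = 1.69273 / 1.22647 = 1.38017
The outcome is not rare, so the OR lies further from 1 than the RR.

1.380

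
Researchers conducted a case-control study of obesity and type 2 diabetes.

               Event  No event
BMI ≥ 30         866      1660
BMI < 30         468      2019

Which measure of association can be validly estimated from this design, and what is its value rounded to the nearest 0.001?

2.251

Cells: a = 866, b = 1660, c = 468, d = 2019.
This is a case-control study: participants were sampled on outcome status, so risks in the source population cannot be estimated directly — relative risk is not valid here. The odds ratio is the appropriate measure.
OR = (a·d)/(b·c) = (866 × 2019) / (1660 × 468) = 1748454 / 776880 = 2.25061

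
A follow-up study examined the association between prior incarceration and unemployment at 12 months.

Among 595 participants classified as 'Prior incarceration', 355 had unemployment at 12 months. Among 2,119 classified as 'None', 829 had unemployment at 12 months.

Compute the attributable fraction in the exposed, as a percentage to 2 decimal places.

From the description: a = 355, b = 240, c = 829, d = 1290.
Risk in exposed = 355/595 = 0.59664; risk in unexposed = 829/2119 = 0.39122.
RR = 0.59664/0.39122 = 1.52506
AR% = (RR − 1)/RR × 100 = (1.52506 − 1)/1.52506 × 100 = 34.4289%

34.43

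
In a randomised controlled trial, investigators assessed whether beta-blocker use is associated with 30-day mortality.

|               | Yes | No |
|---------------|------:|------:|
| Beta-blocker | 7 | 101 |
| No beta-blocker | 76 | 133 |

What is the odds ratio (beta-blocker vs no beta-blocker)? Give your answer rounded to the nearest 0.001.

0.121

Cells: a = 7, b = 101, c = 76, d = 133.
OR = (a·d)/(b·c) = (7 × 133) / (101 × 76) = 931 / 7676 = 0.12129
Exposure is associated with lower odds of 30-day mortality (OR = 0.12 < 1).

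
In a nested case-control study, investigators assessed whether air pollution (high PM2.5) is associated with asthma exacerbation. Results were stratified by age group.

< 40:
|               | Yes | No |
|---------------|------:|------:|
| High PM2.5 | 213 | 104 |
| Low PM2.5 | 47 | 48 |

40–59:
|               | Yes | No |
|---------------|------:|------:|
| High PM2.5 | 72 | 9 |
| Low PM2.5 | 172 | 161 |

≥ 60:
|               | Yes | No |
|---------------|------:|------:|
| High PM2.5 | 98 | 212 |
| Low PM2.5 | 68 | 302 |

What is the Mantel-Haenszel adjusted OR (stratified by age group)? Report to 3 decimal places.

2.618

OR_MH = Σ(aᵢdᵢ/nᵢ) / Σ(bᵢcᵢ/nᵢ), where nᵢ is the stratum total.
Stratum 1 (< 40): n = 412; a·d/n = 213·48/412 = 24.8155; b·c/n = 104·47/412 = 11.8641
Stratum 2 (40–59): n = 414; a·d/n = 72·161/414 = 28.0000; b·c/n = 9·172/414 = 3.7391
Stratum 3 (≥ 60): n = 680; a·d/n = 98·302/680 = 43.5235; b·c/n = 212·68/680 = 21.2000
OR_MH = (24.8155 + 28.0000 + 43.5235) / (11.8641 + 3.7391 + 21.2000) = 96.3391 / 36.8032 = 2.61768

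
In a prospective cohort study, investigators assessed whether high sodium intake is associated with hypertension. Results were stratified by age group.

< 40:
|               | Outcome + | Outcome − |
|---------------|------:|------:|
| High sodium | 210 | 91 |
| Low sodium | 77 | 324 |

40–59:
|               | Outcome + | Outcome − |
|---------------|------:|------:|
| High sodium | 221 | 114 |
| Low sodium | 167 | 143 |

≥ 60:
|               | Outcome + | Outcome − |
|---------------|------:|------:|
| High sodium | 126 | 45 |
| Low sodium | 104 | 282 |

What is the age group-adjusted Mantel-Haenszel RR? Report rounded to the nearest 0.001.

RR_MH = Σ(aᵢ·n₀ᵢ/nᵢ) / Σ(cᵢ·n₁ᵢ/nᵢ), with n₁ᵢ = aᵢ+bᵢ (exposed), n₀ᵢ = cᵢ+dᵢ (unexposed), nᵢ = n₁ᵢ+n₀ᵢ.
Stratum 1 (< 40): n₁ = 301, n₀ = 401, n = 702; a·n₀/n = 210·401/702 = 119.9573; c·n₁/n = 77·301/702 = 33.0157
Stratum 2 (40–59): n₁ = 335, n₀ = 310, n = 645; a·n₀/n = 221·310/645 = 106.2171; c·n₁/n = 167·335/645 = 86.7364
Stratum 3 (≥ 60): n₁ = 171, n₀ = 386, n = 557; a·n₀/n = 126·386/557 = 87.3178; c·n₁/n = 104·171/557 = 31.9282
RR_MH = (119.9573 + 106.2171 + 87.3178) / (33.0157 + 86.7364 + 31.9282) = 313.4921 / 151.6803 = 2.06680

2.067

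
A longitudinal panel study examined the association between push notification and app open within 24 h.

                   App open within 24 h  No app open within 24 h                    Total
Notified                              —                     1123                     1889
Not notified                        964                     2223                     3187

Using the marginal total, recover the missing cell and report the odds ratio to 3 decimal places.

The missing cell is in the exposed row: 1889 − 1123 = 766.
So a = 766, b = 1123, c = 964, d = 2223.
OR = (a·d)/(b·c) = (766 × 2223) / (1123 × 964) = 1702818 / 1082572 = 1.57294

1.573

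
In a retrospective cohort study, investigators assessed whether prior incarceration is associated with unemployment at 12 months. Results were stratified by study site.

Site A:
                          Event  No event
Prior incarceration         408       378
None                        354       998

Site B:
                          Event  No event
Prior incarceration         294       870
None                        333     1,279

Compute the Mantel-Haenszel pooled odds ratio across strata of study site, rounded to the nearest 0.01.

OR_MH = Σ(aᵢdᵢ/nᵢ) / Σ(bᵢcᵢ/nᵢ), where nᵢ is the stratum total.
Stratum 1 (Site A): n = 2138; a·d/n = 408·998/2138 = 190.4509; b·c/n = 378·354/2138 = 62.5875
Stratum 2 (Site B): n = 2776; a·d/n = 294·1279/2776 = 135.4561; b·c/n = 870·333/2776 = 104.3624
OR_MH = (190.4509 + 135.4561) / (62.5875 + 104.3624) = 325.9069 / 166.9499 = 1.95212

1.95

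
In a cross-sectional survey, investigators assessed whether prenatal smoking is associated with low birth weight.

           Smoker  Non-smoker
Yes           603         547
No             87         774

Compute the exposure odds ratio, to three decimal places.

9.807

Reading the table with exposure as columns: a = 603 (Smoker, case), b = 87 (Smoker, non-case), c = 547 (Non-smoker, case), d = 774.
OR = (a·d)/(b·c) = (603 × 774) / (87 × 547) = 466722 / 47589 = 9.80735
The odds of low birth weight are about 9.81 times as high in the smoker group.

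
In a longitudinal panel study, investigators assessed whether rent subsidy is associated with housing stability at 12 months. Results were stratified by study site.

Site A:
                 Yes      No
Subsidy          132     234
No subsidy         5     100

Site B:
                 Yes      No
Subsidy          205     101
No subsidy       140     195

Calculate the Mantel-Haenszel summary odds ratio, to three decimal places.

OR_MH = Σ(aᵢdᵢ/nᵢ) / Σ(bᵢcᵢ/nᵢ), where nᵢ is the stratum total.
Stratum 1 (Site A): n = 471; a·d/n = 132·100/471 = 28.0255; b·c/n = 234·5/471 = 2.4841
Stratum 2 (Site B): n = 641; a·d/n = 205·195/641 = 62.3635; b·c/n = 101·140/641 = 22.0593
OR_MH = (28.0255 + 62.3635) / (2.4841 + 22.0593) = 90.3890 / 24.5434 = 3.68283

3.683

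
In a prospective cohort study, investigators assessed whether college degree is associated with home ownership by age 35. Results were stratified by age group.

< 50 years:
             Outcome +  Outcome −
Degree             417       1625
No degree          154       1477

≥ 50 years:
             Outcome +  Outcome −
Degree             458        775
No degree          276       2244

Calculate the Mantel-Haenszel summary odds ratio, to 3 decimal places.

3.529

OR_MH = Σ(aᵢdᵢ/nᵢ) / Σ(bᵢcᵢ/nᵢ), where nᵢ is the stratum total.
Stratum 1 (< 50 years): n = 3673; a·d/n = 417·1477/3673 = 167.6855; b·c/n = 1625·154/3673 = 68.1323
Stratum 2 (≥ 50 years): n = 3753; a·d/n = 458·2244/3753 = 273.8481; b·c/n = 775·276/3753 = 56.9944
OR_MH = (167.6855 + 273.8481) / (68.1323 + 56.9944) = 441.5337 / 125.1267 = 3.52869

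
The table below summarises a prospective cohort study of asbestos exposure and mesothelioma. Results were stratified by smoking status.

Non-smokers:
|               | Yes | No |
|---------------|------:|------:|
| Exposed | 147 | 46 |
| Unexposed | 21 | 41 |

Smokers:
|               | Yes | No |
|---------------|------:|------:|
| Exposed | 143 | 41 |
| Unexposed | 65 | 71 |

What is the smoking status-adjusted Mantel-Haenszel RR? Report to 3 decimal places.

RR_MH = Σ(aᵢ·n₀ᵢ/nᵢ) / Σ(cᵢ·n₁ᵢ/nᵢ), with n₁ᵢ = aᵢ+bᵢ (exposed), n₀ᵢ = cᵢ+dᵢ (unexposed), nᵢ = n₁ᵢ+n₀ᵢ.
Stratum 1 (Non-smokers): n₁ = 193, n₀ = 62, n = 255; a·n₀/n = 147·62/255 = 35.7412; c·n₁/n = 21·193/255 = 15.8941
Stratum 2 (Smokers): n₁ = 184, n₀ = 136, n = 320; a·n₀/n = 143·136/320 = 60.7750; c·n₁/n = 65·184/320 = 37.3750
RR_MH = (35.7412 + 60.7750) / (15.8941 + 37.3750) = 96.5162 / 53.2691 = 1.81186

1.812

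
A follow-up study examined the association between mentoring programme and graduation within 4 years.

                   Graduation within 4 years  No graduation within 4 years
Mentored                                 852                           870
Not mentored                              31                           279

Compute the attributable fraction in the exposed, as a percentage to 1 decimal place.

Cells: a = 852, b = 870, c = 31, d = 279.
Risk in exposed = 852/1722 = 0.49477; risk in unexposed = 31/310 = 0.10000.
RR = 0.49477/0.10000 = 4.94774
AR% = (RR − 1)/RR × 100 = (4.94774 − 1)/4.94774 × 100 = 79.7887%

79.8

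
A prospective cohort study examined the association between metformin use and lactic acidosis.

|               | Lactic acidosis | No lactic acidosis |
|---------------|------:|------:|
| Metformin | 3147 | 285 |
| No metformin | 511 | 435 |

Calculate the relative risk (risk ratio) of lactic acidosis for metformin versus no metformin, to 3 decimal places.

Cells: a = 3147, b = 285, c = 511, d = 435.
Risk in exposed = 3147/3432 = 0.91696; risk in unexposed = 511/946 = 0.54017.
RR = 0.91696 / 0.54017 = 1.69754
The risk among the exposed is 1.70 times that among the unexposed.

1.698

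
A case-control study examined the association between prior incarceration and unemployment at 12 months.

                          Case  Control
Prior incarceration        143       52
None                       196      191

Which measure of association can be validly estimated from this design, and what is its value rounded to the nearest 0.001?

2.680

Cells: a = 143, b = 52, c = 196, d = 191.
This is a case-control study: participants were sampled on outcome status, so risks in the source population cannot be estimated directly — relative risk is not valid here. The odds ratio is the appropriate measure.
OR = (a·d)/(b·c) = (143 × 191) / (52 × 196) = 27313 / 10192 = 2.67985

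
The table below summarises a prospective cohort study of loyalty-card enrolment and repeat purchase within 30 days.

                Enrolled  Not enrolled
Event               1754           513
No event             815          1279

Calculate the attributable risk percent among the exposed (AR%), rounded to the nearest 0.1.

58.1

Reading the table with exposure as columns: a = 1754 (Enrolled, case), b = 815 (Enrolled, non-case), c = 513 (Not enrolled, case), d = 1279.
Risk in exposed = 1754/2569 = 0.68276; risk in unexposed = 513/1792 = 0.28627.
RR = 0.68276/0.28627 = 2.38499
AR% = (RR − 1)/RR × 100 = (2.38499 − 1)/2.38499 × 100 = 58.0711%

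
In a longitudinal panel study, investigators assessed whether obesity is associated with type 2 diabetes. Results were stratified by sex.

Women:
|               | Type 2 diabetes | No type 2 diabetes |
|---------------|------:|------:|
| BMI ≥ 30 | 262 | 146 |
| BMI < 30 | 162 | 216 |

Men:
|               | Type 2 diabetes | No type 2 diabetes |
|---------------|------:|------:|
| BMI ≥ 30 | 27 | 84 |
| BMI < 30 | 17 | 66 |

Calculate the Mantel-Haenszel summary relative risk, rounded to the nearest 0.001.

RR_MH = Σ(aᵢ·n₀ᵢ/nᵢ) / Σ(cᵢ·n₁ᵢ/nᵢ), with n₁ᵢ = aᵢ+bᵢ (exposed), n₀ᵢ = cᵢ+dᵢ (unexposed), nᵢ = n₁ᵢ+n₀ᵢ.
Stratum 1 (Women): n₁ = 408, n₀ = 378, n = 786; a·n₀/n = 262·378/786 = 126.0000; c·n₁/n = 162·408/786 = 84.0916
Stratum 2 (Men): n₁ = 111, n₀ = 83, n = 194; a·n₀/n = 27·83/194 = 11.5515; c·n₁/n = 17·111/194 = 9.7268
RR_MH = (126.0000 + 11.5515) / (84.0916 + 9.7268) = 137.5515 / 93.8184 = 1.46615

1.466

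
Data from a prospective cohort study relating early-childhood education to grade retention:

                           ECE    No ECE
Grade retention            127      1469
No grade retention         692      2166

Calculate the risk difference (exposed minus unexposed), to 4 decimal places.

Reading the table with exposure as columns: a = 127 (ECE, case), b = 692 (ECE, non-case), c = 1469 (No ECE, case), d = 2166.
Risk in exposed = 127/819 = 0.155067; risk in unexposed = 1469/3635 = 0.404127.
Risk difference = 0.155067 − 0.404127 = -0.249059

-0.2491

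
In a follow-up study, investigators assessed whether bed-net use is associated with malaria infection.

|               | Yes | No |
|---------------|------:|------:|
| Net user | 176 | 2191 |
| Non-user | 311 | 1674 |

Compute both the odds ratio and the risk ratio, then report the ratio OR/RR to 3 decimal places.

Cells: a = 176, b = 2191, c = 311, d = 1674.
OR = (176·1674)/(2191·311) = 294624/681401 = 0.43238
Risk in exposed = 176/2367 = 0.07436; risk in unexposed = 311/1985 = 0.15668; RR = 0.47459
OR/RR = 0.43238 / 0.47459 = 0.91107
The outcome is not rare, so the OR lies further from 1 than the RR.

0.911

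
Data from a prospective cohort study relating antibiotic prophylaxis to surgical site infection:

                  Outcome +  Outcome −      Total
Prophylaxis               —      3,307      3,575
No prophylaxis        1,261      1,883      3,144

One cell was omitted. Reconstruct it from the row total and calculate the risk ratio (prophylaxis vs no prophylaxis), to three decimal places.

0.187

The missing cell is in the exposed row: 3575 − 3307 = 268.
So a = 268, b = 3307, c = 1261, d = 1883.
RR = [a/(a+b)] / [c/(c+d)] = (268/3575) / (1261/3144) = 0.07497/0.40108 = 0.18691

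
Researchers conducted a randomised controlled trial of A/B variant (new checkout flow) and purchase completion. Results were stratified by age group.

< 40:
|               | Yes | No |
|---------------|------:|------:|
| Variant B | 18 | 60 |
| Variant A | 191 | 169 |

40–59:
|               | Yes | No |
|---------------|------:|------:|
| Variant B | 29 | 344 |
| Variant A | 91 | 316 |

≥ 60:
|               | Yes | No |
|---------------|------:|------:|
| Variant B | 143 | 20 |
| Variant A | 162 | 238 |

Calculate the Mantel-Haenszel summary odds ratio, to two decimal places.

OR_MH = Σ(aᵢdᵢ/nᵢ) / Σ(bᵢcᵢ/nᵢ), where nᵢ is the stratum total.
Stratum 1 (< 40): n = 438; a·d/n = 18·169/438 = 6.9452; b·c/n = 60·191/438 = 26.1644
Stratum 2 (40–59): n = 780; a·d/n = 29·316/780 = 11.7487; b·c/n = 344·91/780 = 40.1333
Stratum 3 (≥ 60): n = 563; a·d/n = 143·238/563 = 60.4512; b·c/n = 20·162/563 = 5.7549
OR_MH = (6.9452 + 11.7487 + 60.4512) / (26.1644 + 40.1333 + 5.7549) = 79.1451 / 72.0526 = 1.09843

1.10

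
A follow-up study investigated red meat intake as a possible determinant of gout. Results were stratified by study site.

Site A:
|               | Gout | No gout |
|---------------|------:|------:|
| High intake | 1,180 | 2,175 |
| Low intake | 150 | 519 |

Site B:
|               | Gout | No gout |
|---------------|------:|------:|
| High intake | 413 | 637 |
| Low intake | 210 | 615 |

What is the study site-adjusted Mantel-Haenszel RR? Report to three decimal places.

RR_MH = Σ(aᵢ·n₀ᵢ/nᵢ) / Σ(cᵢ·n₁ᵢ/nᵢ), with n₁ᵢ = aᵢ+bᵢ (exposed), n₀ᵢ = cᵢ+dᵢ (unexposed), nᵢ = n₁ᵢ+n₀ᵢ.
Stratum 1 (Site A): n₁ = 3355, n₀ = 669, n = 4024; a·n₀/n = 1180·669/4024 = 196.1779; c·n₁/n = 150·3355/4024 = 125.0621
Stratum 2 (Site B): n₁ = 1050, n₀ = 825, n = 1875; a·n₀/n = 413·825/1875 = 181.7200; c·n₁/n = 210·1050/1875 = 117.6000
RR_MH = (196.1779 + 181.7200) / (125.0621 + 117.6000) = 377.8979 / 242.6621 = 1.55730

1.557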